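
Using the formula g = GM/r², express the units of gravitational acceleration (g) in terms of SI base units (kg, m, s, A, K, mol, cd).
Units of each symbol in g = GM/r²:
  G (gravitational constant): m³/(kg·s²)
  M (mass): kg
  r (distance): m  → to the power 2 in the denominator, contributes 1/m²

Multiplying the contributions: [m³/(kg·s²)] · [kg] · [1/m²]
Adding exponents of each base unit: m: 1, s: -2
SI base units of gravitational acceleration: m/s²

Answer: m/s²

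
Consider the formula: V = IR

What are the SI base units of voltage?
Units of each symbol in V = IR:
  I (current): A
  R (resistance, in ohms): kg·m²/(s³·A²)

Multiplying the contributions: [A] · [kg·m²/(s³·A²)]
Adding exponents of each base unit: kg: 1, m: 2, s: -3, A: -1
SI base units of voltage: kg·m²/(s³·A)

Answer: kg·m²/(s³·A)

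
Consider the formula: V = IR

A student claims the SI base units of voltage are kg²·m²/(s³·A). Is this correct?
Units of each symbol in V = IR:
  I (current): A
  R (resistance, in ohms): kg·m²/(s³·A²)

Multiplying the contributions: [A] · [kg·m²/(s³·A²)]
Adding exponents of each base unit: kg: 1, m: 2, s: -3, A: -1
SI base units of voltage: kg·m²/(s³·A)

The claimed units kg²·m²/(s³·A) (exponents kg: 2, m: 2, s: -3, A: -1) do not match the derived units kg·m²/(s³·A) (exponents kg: 1, m: 2, s: -3, A: -1), so the claim is incorrect.

Answer: No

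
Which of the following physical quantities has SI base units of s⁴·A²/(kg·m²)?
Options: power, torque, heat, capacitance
Checking the SI base units of each option:
  power (P = W/t): kg·m²/s³  ✗
  torque (τ = Fr): kg·m²/s²  ✗
  heat (Q = mcΔT): kg·m²/s²  ✗
  capacitance (C = Q/V): s⁴·A²/(kg·m²)  ✓ matches

Only capacitance has units s⁴·A²/(kg·m²).

Answer: capacitance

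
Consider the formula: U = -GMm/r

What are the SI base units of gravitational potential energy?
Units of each symbol in U = -GMm/r:
  G (gravitational constant): m³/(kg·s²)
  M (mass): kg
  m (mass): kg
  r (distance): m  → in the denominator, contributes 1/m
  The minus sign does not affect the units.

Multiplying the contributions: [m³/(kg·s²)] · [kg] · [kg] · [1/m]
Adding exponents of each base unit: kg: 1, m: 2, s: -2
SI base units of gravitational potential energy: kg·m²/s²

Answer: kg·m²/s²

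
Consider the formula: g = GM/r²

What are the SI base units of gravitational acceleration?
Units of each symbol in g = GM/r²:
  G (gravitational constant): m³/(kg·s²)
  M (mass): kg
  r (distance): m  → to the power 2 in the denominator, contributes 1/m²

Multiplying the contributions: [m³/(kg·s²)] · [kg] · [1/m²]
Adding exponents of each base unit: m: 1, s: -2
SI base units of gravitational acceleration: m/s²

Answer: m/s²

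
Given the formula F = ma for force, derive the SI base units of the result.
Units of each symbol in F = ma:
  m (mass): kg
  a (acceleration): m/s²

Multiplying the contributions: [kg] · [m/s²]
Adding exponents of each base unit: kg: 1, m: 1, s: -2
SI base units of force: kg·m/s²

Answer: kg·m/s²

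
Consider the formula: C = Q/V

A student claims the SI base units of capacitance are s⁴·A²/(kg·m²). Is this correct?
Units of each symbol in C = Q/V:
  Q (charge, in coulombs): s·A
  V (voltage, in volts): kg·m²/(s³·A)  → in the denominator, contributes s³·A/(kg·m²)

Multiplying the contributions: [s·A] · [s³·A/(kg·m²)]
Adding exponents of each base unit: kg: -1, m: -2, s: 4, A: 2
SI base units of capacitance: s⁴·A²/(kg·m²)

The claimed units s⁴·A²/(kg·m²) match the derived units, so the claim is correct.

Answer: Yes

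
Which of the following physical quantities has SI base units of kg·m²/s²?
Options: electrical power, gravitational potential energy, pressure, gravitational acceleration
Checking the SI base units of each option:
  electrical power (P = IV): kg·m²/s³  ✗
  gravitational potential energy (U = -GMm/r): kg·m²/s²  ✓ matches
  pressure (P = F/A): kg/(m·s²)  ✗
  gravitational acceleration (g = GM/r²): m/s²  ✗

Only gravitational potential energy has units kg·m²/s².

Answer: gravitational potential energy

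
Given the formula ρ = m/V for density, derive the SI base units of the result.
Units of each symbol in ρ = m/V:
  m (mass): kg
  V (volume): m³  → in the denominator, contributes 1/m³

Multiplying the contributions: [kg] · [1/m³]
Adding exponents of each base unit: kg: 1, m: -3
SI base units of density: kg/m³

Answer: kg/m³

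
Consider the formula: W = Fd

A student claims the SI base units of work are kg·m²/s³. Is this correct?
Units of each symbol in W = Fd:
  F (force): kg·m/s²
  d (displacement): m

Multiplying the contributions: [kg·m/s²] · [m]
Adding exponents of each base unit: kg: 1, m: 2, s: -2
SI base units of work: kg·m²/s²

The claimed units kg·m²/s³ (exponents kg: 1, m: 2, s: -3) do not match the derived units kg·m²/s² (exponents kg: 1, m: 2, s: -2), so the claim is incorrect.

Answer: No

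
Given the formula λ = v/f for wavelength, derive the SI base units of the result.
Units of each symbol in λ = v/f:
  v (wave speed): m/s
  f (frequency): 1/s  → in the denominator, contributes s

Multiplying the contributions: [m/s] · [s]
Adding exponents of each base unit: m: 1
SI base units of wavelength: m

Answer: m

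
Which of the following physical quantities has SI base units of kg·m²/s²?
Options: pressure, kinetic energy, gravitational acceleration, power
Checking the SI base units of each option:
  pressure (P = F/A): kg/(m·s²)  ✗
  kinetic energy (E = ½mv²): kg·m²/s²  ✓ matches
  gravitational acceleration (g = GM/r²): m/s²  ✗
  power (P = W/t): kg·m²/s³  ✗

Only kinetic energy has units kg·m²/s².

Answer: kinetic energy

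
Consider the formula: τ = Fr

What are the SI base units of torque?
Units of each symbol in τ = Fr:
  F (force): kg·m/s²
  r (lever arm): m

Multiplying the contributions: [kg·m/s²] · [m]
Adding exponents of each base unit: kg: 1, m: 2, s: -2
SI base units of torque: kg·m²/s²

Answer: kg·m²/s²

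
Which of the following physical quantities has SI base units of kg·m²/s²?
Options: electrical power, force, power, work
Checking the SI base units of each option:
  electrical power (P = IV): kg·m²/s³  ✗
  force (F = ma): kg·m/s²  ✗
  power (P = W/t): kg·m²/s³  ✗
  work (W = Fd): kg·m²/s²  ✓ matches

Only work has units kg·m²/s².

Answer: work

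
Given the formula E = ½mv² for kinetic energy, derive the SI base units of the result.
Units of each symbol in E = ½mv²:
  m (mass): kg
  v (speed): m/s  → to the power 2, contributes m²/s²
  The factor ½ is dimensionless.

Multiplying the contributions: [kg] · [m²/s²]
Adding exponents of each base unit: kg: 1, m: 2, s: -2
SI base units of kinetic energy: kg·m²/s²

Answer: kg·m²/s²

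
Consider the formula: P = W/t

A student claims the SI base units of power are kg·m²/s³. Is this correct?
Units of each symbol in P = W/t:
  W (work): kg·m²/s²
  t (time): s  → in the denominator, contributes 1/s

Multiplying the contributions: [kg·m²/s²] · [1/s]
Adding exponents of each base unit: kg: 1, m: 2, s: -3
SI base units of power: kg·m²/s³

The claimed units kg·m²/s³ match the derived units, so the claim is correct.

Answer: Yes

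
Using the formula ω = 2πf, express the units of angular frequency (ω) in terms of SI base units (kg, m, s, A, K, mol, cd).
Units of each symbol in ω = 2πf:
  f (frequency): 1/s
  The factor 2π is dimensionless.

Multiplying the contributions: [1/s]
Adding exponents of each base unit: s: -1
SI base units of angular frequency: 1/s

Answer: 1/s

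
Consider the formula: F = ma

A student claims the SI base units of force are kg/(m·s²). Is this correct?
Units of each symbol in F = ma:
  m (mass): kg
  a (acceleration): m/s²

Multiplying the contributions: [kg] · [m/s²]
Adding exponents of each base unit: kg: 1, m: 1, s: -2
SI base units of force: kg·m/s²

The claimed units kg/(m·s²) (exponents kg: 1, m: -1, s: -2) do not match the derived units kg·m/s² (exponents kg: 1, m: 1, s: -2), so the claim is incorrect.

Answer: No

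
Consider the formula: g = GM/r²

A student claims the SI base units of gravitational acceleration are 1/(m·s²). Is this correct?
Units of each symbol in g = GM/r²:
  G (gravitational constant): m³/(kg·s²)
  M (mass): kg
  r (distance): m  → to the power 2 in the denominator, contributes 1/m²

Multiplying the contributions: [m³/(kg·s²)] · [kg] · [1/m²]
Adding exponents of each base unit: m: 1, s: -2
SI base units of gravitational acceleration: m/s²

The claimed units 1/(m·s²) (exponents m: -1, s: -2) do not match the derived units m/s² (exponents m: 1, s: -2), so the claim is incorrect.

Answer: No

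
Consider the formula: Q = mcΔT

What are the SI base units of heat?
Units of each symbol in Q = mcΔT:
  m (mass): kg
  c (specific heat capacity, in J/(kg·K)): m²/(s²·K)
  ΔT (temperature change): K

Multiplying the contributions: [kg] · [m²/(s²·K)] · [K]
Adding exponents of each base unit: kg: 1, m: 2, s: -2
SI base units of heat: kg·m²/s²

Answer: kg·m²/s²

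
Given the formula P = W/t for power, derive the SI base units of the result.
Units of each symbol in P = W/t:
  W (work): kg·m²/s²
  t (time): s  → in the denominator, contributes 1/s

Multiplying the contributions: [kg·m²/s²] · [1/s]
Adding exponents of each base unit: kg: 1, m: 2, s: -3
SI base units of power: kg·m²/s³

Answer: kg·m²/s³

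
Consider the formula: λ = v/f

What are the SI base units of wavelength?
Units of each symbol in λ = v/f:
  v (wave speed): m/s
  f (frequency): 1/s  → in the denominator, contributes s

Multiplying the contributions: [m/s] · [s]
Adding exponents of each base unit: m: 1
SI base units of wavelength: m

Answer: m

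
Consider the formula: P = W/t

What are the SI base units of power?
Units of each symbol in P = W/t:
  W (work): kg·m²/s²
  t (time): s  → in the denominator, contributes 1/s

Multiplying the contributions: [kg·m²/s²] · [1/s]
Adding exponents of each base unit: kg: 1, m: 2, s: -3
SI base units of power: kg·m²/s³

Answer: kg·m²/s³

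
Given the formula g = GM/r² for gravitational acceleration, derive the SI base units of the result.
Units of each symbol in g = GM/r²:
  G (gravitational constant): m³/(kg·s²)
  M (mass): kg
  r (distance): m  → to the power 2 in the denominator, contributes 1/m²

Multiplying the contributions: [m³/(kg·s²)] · [kg] · [1/m²]
Adding exponents of each base unit: m: 1, s: -2
SI base units of gravitational acceleration: m/s²

Answer: m/s²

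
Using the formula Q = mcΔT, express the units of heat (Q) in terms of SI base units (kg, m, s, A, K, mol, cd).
Units of each symbol in Q = mcΔT:
  m (mass): kg
  c (specific heat capacity, in J/(kg·K)): m²/(s²·K)
  ΔT (temperature change): K

Multiplying the contributions: [kg] · [m²/(s²·K)] · [K]
Adding exponents of each base unit: kg: 1, m: 2, s: -2
SI base units of heat: kg·m²/s²

Answer: kg·m²/s²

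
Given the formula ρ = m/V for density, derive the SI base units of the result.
Units of each symbol in ρ = m/V:
  m (mass): kg
  V (volume): m³  → in the denominator, contributes 1/m³

Multiplying the contributions: [kg] · [1/m³]
Adding exponents of each base unit: kg: 1, m: -3
SI base units of density: kg/m³

Answer: kg/m³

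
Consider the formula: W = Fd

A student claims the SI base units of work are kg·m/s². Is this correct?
Units of each symbol in W = Fd:
  F (force): kg·m/s²
  d (displacement): m

Multiplying the contributions: [kg·m/s²] · [m]
Adding exponents of each base unit: kg: 1, m: 2, s: -2
SI base units of work: kg·m²/s²

The claimed units kg·m/s² (exponents kg: 1, m: 1, s: -2) do not match the derived units kg·m²/s² (exponents kg: 1, m: 2, s: -2), so the claim is incorrect.

Answer: No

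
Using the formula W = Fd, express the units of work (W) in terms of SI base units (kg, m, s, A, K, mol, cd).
Units of each symbol in W = Fd:
  F (force): kg·m/s²
  d (displacement): m

Multiplying the contributions: [kg·m/s²] · [m]
Adding exponents of each base unit: kg: 1, m: 2, s: -2
SI base units of work: kg·m²/s²

Answer: kg·m²/s²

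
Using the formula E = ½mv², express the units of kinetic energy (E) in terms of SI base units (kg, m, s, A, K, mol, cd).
Units of each symbol in E = ½mv²:
  m (mass): kg
  v (speed): m/s  → to the power 2, contributes m²/s²
  The factor ½ is dimensionless.

Multiplying the contributions: [kg] · [m²/s²]
Adding exponents of each base unit: kg: 1, m: 2, s: -2
SI base units of kinetic energy: kg·m²/s²

Answer: kg·m²/s²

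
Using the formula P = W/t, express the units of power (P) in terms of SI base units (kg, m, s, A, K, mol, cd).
Units of each symbol in P = W/t:
  W (work): kg·m²/s²
  t (time): s  → in the denominator, contributes 1/s

Multiplying the contributions: [kg·m²/s²] · [1/s]
Adding exponents of each base unit: kg: 1, m: 2, s: -3
SI base units of power: kg·m²/s³

Answer: kg·m²/s³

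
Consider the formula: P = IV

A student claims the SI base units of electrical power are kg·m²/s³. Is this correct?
Units of each symbol in P = IV:
  I (current): A
  V (voltage, in volts): kg·m²/(s³·A)

Multiplying the contributions: [A] · [kg·m²/(s³·A)]
Adding exponents of each base unit: kg: 1, m: 2, s: -3
SI base units of electrical power: kg·m²/s³

The claimed units kg·m²/s³ match the derived units, so the claim is correct.

Answer: Yes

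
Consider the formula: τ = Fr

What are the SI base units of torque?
Units of each symbol in τ = Fr:
  F (force): kg·m/s²
  r (lever arm): m

Multiplying the contributions: [kg·m/s²] · [m]
Adding exponents of each base unit: kg: 1, m: 2, s: -2
SI base units of torque: kg·m²/s²

Answer: kg·m²/s²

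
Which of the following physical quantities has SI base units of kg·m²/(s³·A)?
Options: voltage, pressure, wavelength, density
Checking the SI base units of each option:
  voltage (V = IR): kg·m²/(s³·A)  ✓ matches
  pressure (P = F/A): kg/(m·s²)  ✗
  wavelength (λ = v/f): m  ✗
  density (ρ = m/V): kg/m³  ✗

Only voltage has units kg·m²/(s³·A).

Answer: voltage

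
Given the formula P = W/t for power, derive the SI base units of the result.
Units of each symbol in P = W/t:
  W (work): kg·m²/s²
  t (time): s  → in the denominator, contributes 1/s

Multiplying the contributions: [kg·m²/s²] · [1/s]
Adding exponents of each base unit: kg: 1, m: 2, s: -3
SI base units of power: kg·m²/s³

Answer: kg·m²/s³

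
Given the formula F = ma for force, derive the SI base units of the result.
Units of each symbol in F = ma:
  m (mass): kg
  a (acceleration): m/s²

Multiplying the contributions: [kg] · [m/s²]
Adding exponents of each base unit: kg: 1, m: 1, s: -2
SI base units of force: kg·m/s²

Answer: kg·m/s²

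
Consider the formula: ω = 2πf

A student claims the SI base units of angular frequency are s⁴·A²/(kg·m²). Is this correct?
Units of each symbol in ω = 2πf:
  f (frequency): 1/s
  The factor 2π is dimensionless.

Multiplying the contributions: [1/s]
Adding exponents of each base unit: s: -1
SI base units of angular frequency: 1/s

The claimed units s⁴·A²/(kg·m²) (exponents kg: -1, m: -2, s: 4, A: 2) do not match the derived units 1/s (exponents s: -1), so the claim is incorrect.

Answer: No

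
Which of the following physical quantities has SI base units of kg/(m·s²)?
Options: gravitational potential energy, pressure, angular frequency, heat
Checking the SI base units of each option:
  gravitational potential energy (U = -GMm/r): kg·m²/s²  ✗
  pressure (P = F/A): kg/(m·s²)  ✓ matches
  angular frequency (ω = 2πf): 1/s  ✗
  heat (Q = mcΔT): kg·m²/s²  ✗

Only pressure has units kg/(m·s²).

Answer: pressure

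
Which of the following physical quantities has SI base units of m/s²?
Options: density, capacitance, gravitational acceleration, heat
Checking the SI base units of each option:
  density (ρ = m/V): kg/m³  ✗
  capacitance (C = Q/V): s⁴·A²/(kg·m²)  ✗
  gravitational acceleration (g = GM/r²): m/s²  ✓ matches
  heat (Q = mcΔT): kg·m²/s²  ✗

Only gravitational acceleration has units m/s².

Answer: gravitational acceleration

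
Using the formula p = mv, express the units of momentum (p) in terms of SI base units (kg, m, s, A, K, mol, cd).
Units of each symbol in p = mv:
  m (mass): kg
  v (velocity): m/s

Multiplying the contributions: [kg] · [m/s]
Adding exponents of each base unit: kg: 1, m: 1, s: -1
SI base units of momentum: kg·m/s

Answer: kg·m/s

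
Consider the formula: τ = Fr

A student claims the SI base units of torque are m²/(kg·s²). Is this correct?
Units of each symbol in τ = Fr:
  F (force): kg·m/s²
  r (lever arm): m

Multiplying the contributions: [kg·m/s²] · [m]
Adding exponents of each base unit: kg: 1, m: 2, s: -2
SI base units of torque: kg·m²/s²

The claimed units m²/(kg·s²) (exponents kg: -1, m: 2, s: -2) do not match the derived units kg·m²/s² (exponents kg: 1, m: 2, s: -2), so the claim is incorrect.

Answer: No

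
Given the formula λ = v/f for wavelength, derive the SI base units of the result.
Units of each symbol in λ = v/f:
  v (wave speed): m/s
  f (frequency): 1/s  → in the denominator, contributes s

Multiplying the contributions: [m/s] · [s]
Adding exponents of each base unit: m: 1
SI base units of wavelength: m

Answer: m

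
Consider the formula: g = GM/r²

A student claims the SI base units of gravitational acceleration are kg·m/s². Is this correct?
Units of each symbol in g = GM/r²:
  G (gravitational constant): m³/(kg·s²)
  M (mass): kg
  r (distance): m  → to the power 2 in the denominator, contributes 1/m²

Multiplying the contributions: [m³/(kg·s²)] · [kg] · [1/m²]
Adding exponents of each base unit: m: 1, s: -2
SI base units of gravitational acceleration: m/s²

The claimed units kg·m/s² (exponents kg: 1, m: 1, s: -2) do not match the derived units m/s² (exponents m: 1, s: -2), so the claim is incorrect.

Answer: No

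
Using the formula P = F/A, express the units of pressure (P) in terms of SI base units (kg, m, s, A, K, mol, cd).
Units of each symbol in P = F/A:
  F (force): kg·m/s²
  A (area): m²  → in the denominator, contributes 1/m²

Multiplying the contributions: [kg·m/s²] · [1/m²]
Adding exponents of each base unit: kg: 1, m: -1, s: -2
SI base units of pressure: kg/(m·s²)

Answer: kg/(m·s²)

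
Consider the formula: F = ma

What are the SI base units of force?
Units of each symbol in F = ma:
  m (mass): kg
  a (acceleration): m/s²

Multiplying the contributions: [kg] · [m/s²]
Adding exponents of each base unit: kg: 1, m: 1, s: -2
SI base units of force: kg·m/s²

Answer: kg·m/s²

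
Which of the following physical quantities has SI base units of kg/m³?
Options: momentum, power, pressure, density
Checking the SI base units of each option:
  momentum (p = mv): kg·m/s  ✗
  power (P = W/t): kg·m²/s³  ✗
  pressure (P = F/A): kg/(m·s²)  ✗
  density (ρ = m/V): kg/m³  ✓ matches

Only density has units kg/m³.

Answer: density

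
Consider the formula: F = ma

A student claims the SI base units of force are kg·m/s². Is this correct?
Units of each symbol in F = ma:
  m (mass): kg
  a (acceleration): m/s²

Multiplying the contributions: [kg] · [m/s²]
Adding exponents of each base unit: kg: 1, m: 1, s: -2
SI base units of force: kg·m/s²

The claimed units kg·m/s² match the derived units, so the claim is correct.

Answer: Yes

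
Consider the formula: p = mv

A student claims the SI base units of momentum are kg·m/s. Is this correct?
Units of each symbol in p = mv:
  m (mass): kg
  v (velocity): m/s

Multiplying the contributions: [kg] · [m/s]
Adding exponents of each base unit: kg: 1, m: 1, s: -1
SI base units of momentum: kg·m/s

The claimed units kg·m/s match the derived units, so the claim is correct.

Answer: Yes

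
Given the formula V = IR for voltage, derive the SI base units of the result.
Units of each symbol in V = IR:
  I (current): A
  R (resistance, in ohms): kg·m²/(s³·A²)

Multiplying the contributions: [A] · [kg·m²/(s³·A²)]
Adding exponents of each base unit: kg: 1, m: 2, s: -3, A: -1
SI base units of voltage: kg·m²/(s³·A)

Answer: kg·m²/(s³·A)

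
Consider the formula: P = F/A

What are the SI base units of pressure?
Units of each symbol in P = F/A:
  F (force): kg·m/s²
  A (area): m²  → in the denominator, contributes 1/m²

Multiplying the contributions: [kg·m/s²] · [1/m²]
Adding exponents of each base unit: kg: 1, m: -1, s: -2
SI base units of pressure: kg/(m·s²)

Answer: kg/(m·s²)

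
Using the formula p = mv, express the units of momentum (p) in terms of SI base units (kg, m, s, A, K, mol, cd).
Units of each symbol in p = mv:
  m (mass): kg
  v (velocity): m/s

Multiplying the contributions: [kg] · [m/s]
Adding exponents of each base unit: kg: 1, m: 1, s: -1
SI base units of momentum: kg·m/s

Answer: kg·m/s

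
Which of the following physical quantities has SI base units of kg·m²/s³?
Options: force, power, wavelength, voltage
Checking the SI base units of each option:
  force (F = ma): kg·m/s²  ✗
  power (P = W/t): kg·m²/s³  ✓ matches
  wavelength (λ = v/f): m  ✗
  voltage (V = IR): kg·m²/(s³·A)  ✗

Only power has units kg·m²/s³.

Answer: power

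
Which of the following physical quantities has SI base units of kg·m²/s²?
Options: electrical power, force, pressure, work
Checking the SI base units of each option:
  electrical power (P = IV): kg·m²/s³  ✗
  force (F = ma): kg·m/s²  ✗
  pressure (P = F/A): kg/(m·s²)  ✗
  work (W = Fd): kg·m²/s²  ✓ matches

Only work has units kg·m²/s².

Answer: work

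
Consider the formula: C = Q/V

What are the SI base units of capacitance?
Units of each symbol in C = Q/V:
  Q (charge, in coulombs): s·A
  V (voltage, in volts): kg·m²/(s³·A)  → in the denominator, contributes s³·A/(kg·m²)

Multiplying the contributions: [s·A] · [s³·A/(kg·m²)]
Adding exponents of each base unit: kg: -1, m: -2, s: 4, A: 2
SI base units of capacitance: s⁴·A²/(kg·m²)

Answer: s⁴·A²/(kg·m²)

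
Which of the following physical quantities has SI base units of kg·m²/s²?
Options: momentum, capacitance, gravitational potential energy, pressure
Checking the SI base units of each option:
  momentum (p = mv): kg·m/s  ✗
  capacitance (C = Q/V): s⁴·A²/(kg·m²)  ✗
  gravitational potential energy (U = -GMm/r): kg·m²/s²  ✓ matches
  pressure (P = F/A): kg/(m·s²)  ✗

Only gravitational potential energy has units kg·m²/s².

Answer: gravitational potential energy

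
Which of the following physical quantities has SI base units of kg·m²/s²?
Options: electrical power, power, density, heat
Checking the SI base units of each option:
  electrical power (P = IV): kg·m²/s³  ✗
  power (P = W/t): kg·m²/s³  ✗
  density (ρ = m/V): kg/m³  ✗
  heat (Q = mcΔT): kg·m²/s²  ✓ matches

Only heat has units kg·m²/s².

Answer: heat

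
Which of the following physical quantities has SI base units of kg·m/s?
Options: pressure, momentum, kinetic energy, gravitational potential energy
Checking the SI base units of each option:
  pressure (P = F/A): kg/(m·s²)  ✗
  momentum (p = mv): kg·m/s  ✓ matches
  kinetic energy (E = ½mv²): kg·m²/s²  ✗
  gravitational potential energy (U = -GMm/r): kg·m²/s²  ✗

Only momentum has units kg·m/s.

Answer: momentum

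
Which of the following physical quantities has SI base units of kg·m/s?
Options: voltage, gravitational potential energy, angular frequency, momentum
Checking the SI base units of each option:
  voltage (V = IR): kg·m²/(s³·A)  ✗
  gravitational potential energy (U = -GMm/r): kg·m²/s²  ✗
  angular frequency (ω = 2πf): 1/s  ✗
  momentum (p = mv): kg·m/s  ✓ matches

Only momentum has units kg·m/s.

Answer: momentum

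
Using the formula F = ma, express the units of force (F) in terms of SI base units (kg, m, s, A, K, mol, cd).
Units of each symbol in F = ma:
  m (mass): kg
  a (acceleration): m/s²

Multiplying the contributions: [kg] · [m/s²]
Adding exponents of each base unit: kg: 1, m: 1, s: -2
SI base units of force: kg·m/s²

Answer: kg·m/s²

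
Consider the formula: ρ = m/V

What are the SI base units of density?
Units of each symbol in ρ = m/V:
  m (mass): kg
  V (volume): m³  → in the denominator, contributes 1/m³

Multiplying the contributions: [kg] · [1/m³]
Adding exponents of each base unit: kg: 1, m: -3
SI base units of density: kg/m³

Answer: kg/m³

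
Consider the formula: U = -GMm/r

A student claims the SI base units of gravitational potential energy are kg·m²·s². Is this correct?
Units of each symbol in U = -GMm/r:
  G (gravitational constant): m³/(kg·s²)
  M (mass): kg
  m (mass): kg
  r (distance): m  → in the denominator, contributes 1/m
  The minus sign does not affect the units.

Multiplying the contributions: [m³/(kg·s²)] · [kg] · [kg] · [1/m]
Adding exponents of each base unit: kg: 1, m: 2, s: -2
SI base units of gravitational potential energy: kg·m²/s²

The claimed units kg·m²·s² (exponents kg: 1, m: 2, s: 2) do not match the derived units kg·m²/s² (exponents kg: 1, m: 2, s: -2), so the claim is incorrect.

Answer: No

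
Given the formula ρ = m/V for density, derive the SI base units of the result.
Units of each symbol in ρ = m/V:
  m (mass): kg
  V (volume): m³  → in the denominator, contributes 1/m³

Multiplying the contributions: [kg] · [1/m³]
Adding exponents of each base unit: kg: 1, m: -3
SI base units of density: kg/m³

Answer: kg/m³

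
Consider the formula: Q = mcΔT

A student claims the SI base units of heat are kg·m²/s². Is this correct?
Units of each symbol in Q = mcΔT:
  m (mass): kg
  c (specific heat capacity, in J/(kg·K)): m²/(s²·K)
  ΔT (temperature change): K

Multiplying the contributions: [kg] · [m²/(s²·K)] · [K]
Adding exponents of each base unit: kg: 1, m: 2, s: -2
SI base units of heat: kg·m²/s²

The claimed units kg·m²/s² match the derived units, so the claim is correct.

Answer: Yes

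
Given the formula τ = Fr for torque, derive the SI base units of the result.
Units of each symbol in τ = Fr:
  F (force): kg·m/s²
  r (lever arm): m

Multiplying the contributions: [kg·m/s²] · [m]
Adding exponents of each base unit: kg: 1, m: 2, s: -2
SI base units of torque: kg·m²/s²

Answer: kg·m²/s²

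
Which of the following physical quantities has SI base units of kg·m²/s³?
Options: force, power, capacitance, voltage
Checking the SI base units of each option:
  force (F = ma): kg·m/s²  ✗
  power (P = W/t): kg·m²/s³  ✓ matches
  capacitance (C = Q/V): s⁴·A²/(kg·m²)  ✗
  voltage (V = IR): kg·m²/(s³·A)  ✗

Only power has units kg·m²/s³.

Answer: power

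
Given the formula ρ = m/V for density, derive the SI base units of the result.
Units of each symbol in ρ = m/V:
  m (mass): kg
  V (volume): m³  → in the denominator, contributes 1/m³

Multiplying the contributions: [kg] · [1/m³]
Adding exponents of each base unit: kg: 1, m: -3
SI base units of density: kg/m³

Answer: kg/m³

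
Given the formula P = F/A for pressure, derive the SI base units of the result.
Units of each symbol in P = F/A:
  F (force): kg·m/s²
  A (area): m²  → in the denominator, contributes 1/m²

Multiplying the contributions: [kg·m/s²] · [1/m²]
Adding exponents of each base unit: kg: 1, m: -1, s: -2
SI base units of pressure: kg/(m·s²)

Answer: kg/(m·s²)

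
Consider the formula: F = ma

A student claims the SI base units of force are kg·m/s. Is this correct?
Units of each symbol in F = ma:
  m (mass): kg
  a (acceleration): m/s²

Multiplying the contributions: [kg] · [m/s²]
Adding exponents of each base unit: kg: 1, m: 1, s: -2
SI base units of force: kg·m/s²

The claimed units kg·m/s (exponents kg: 1, m: 1, s: -1) do not match the derived units kg·m/s² (exponents kg: 1, m: 1, s: -2), so the claim is incorrect.

Answer: No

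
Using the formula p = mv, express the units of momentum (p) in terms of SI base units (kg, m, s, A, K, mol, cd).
Units of each symbol in p = mv:
  m (mass): kg
  v (velocity): m/s

Multiplying the contributions: [kg] · [m/s]
Adding exponents of each base unit: kg: 1, m: 1, s: -1
SI base units of momentum: kg·m/s

Answer: kg·m/s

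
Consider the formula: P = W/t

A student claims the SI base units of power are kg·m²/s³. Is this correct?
Units of each symbol in P = W/t:
  W (work): kg·m²/s²
  t (time): s  → in the denominator, contributes 1/s

Multiplying the contributions: [kg·m²/s²] · [1/s]
Adding exponents of each base unit: kg: 1, m: 2, s: -3
SI base units of power: kg·m²/s³

The claimed units kg·m²/s³ match the derived units, so the claim is correct.

Answer: Yes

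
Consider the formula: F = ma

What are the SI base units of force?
Units of each symbol in F = ma:
  m (mass): kg
  a (acceleration): m/s²

Multiplying the contributions: [kg] · [m/s²]
Adding exponents of each base unit: kg: 1, m: 1, s: -2
SI base units of force: kg·m/s²

Answer: kg·m/s²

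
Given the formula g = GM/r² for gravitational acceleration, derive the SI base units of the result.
Units of each symbol in g = GM/r²:
  G (gravitational constant): m³/(kg·s²)
  M (mass): kg
  r (distance): m  → to the power 2 in the denominator, contributes 1/m²

Multiplying the contributions: [m³/(kg·s²)] · [kg] · [1/m²]
Adding exponents of each base unit: m: 1, s: -2
SI base units of gravitational acceleration: m/s²

Answer: m/s²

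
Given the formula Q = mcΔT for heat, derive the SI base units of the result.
Units of each symbol in Q = mcΔT:
  m (mass): kg
  c (specific heat capacity, in J/(kg·K)): m²/(s²·K)
  ΔT (temperature change): K

Multiplying the contributions: [kg] · [m²/(s²·K)] · [K]
Adding exponents of each base unit: kg: 1, m: 2, s: -2
SI base units of heat: kg·m²/s²

Answer: kg·m²/s²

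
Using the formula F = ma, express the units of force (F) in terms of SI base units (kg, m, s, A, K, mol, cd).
Units of each symbol in F = ma:
  m (mass): kg
  a (acceleration): m/s²

Multiplying the contributions: [kg] · [m/s²]
Adding exponents of each base unit: kg: 1, m: 1, s: -2
SI base units of force: kg·m/s²

Answer: kg·m/s²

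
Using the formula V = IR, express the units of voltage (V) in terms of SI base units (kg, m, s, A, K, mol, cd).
Units of each symbol in V = IR:
  I (current): A
  R (resistance, in ohms): kg·m²/(s³·A²)

Multiplying the contributions: [A] · [kg·m²/(s³·A²)]
Adding exponents of each base unit: kg: 1, m: 2, s: -3, A: -1
SI base units of voltage: kg·m²/(s³·A)

Answer: kg·m²/(s³·A)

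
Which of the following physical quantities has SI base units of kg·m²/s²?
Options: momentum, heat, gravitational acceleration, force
Checking the SI base units of each option:
  momentum (p = mv): kg·m/s  ✗
  heat (Q = mcΔT): kg·m²/s²  ✓ matches
  gravitational acceleration (g = GM/r²): m/s²  ✗
  force (F = ma): kg·m/s²  ✗

Only heat has units kg·m²/s².

Answer: heat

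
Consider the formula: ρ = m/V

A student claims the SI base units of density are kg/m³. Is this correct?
Units of each symbol in ρ = m/V:
  m (mass): kg
  V (volume): m³  → in the denominator, contributes 1/m³

Multiplying the contributions: [kg] · [1/m³]
Adding exponents of each base unit: kg: 1, m: -3
SI base units of density: kg/m³

The claimed units kg/m³ match the derived units, so the claim is correct.

Answer: Yes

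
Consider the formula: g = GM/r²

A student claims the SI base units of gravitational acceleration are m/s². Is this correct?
Units of each symbol in g = GM/r²:
  G (gravitational constant): m³/(kg·s²)
  M (mass): kg
  r (distance): m  → to the power 2 in the denominator, contributes 1/m²

Multiplying the contributions: [m³/(kg·s²)] · [kg] · [1/m²]
Adding exponents of each base unit: m: 1, s: -2
SI base units of gravitational acceleration: m/s²

The claimed units m/s² match the derived units, so the claim is correct.

Answer: Yes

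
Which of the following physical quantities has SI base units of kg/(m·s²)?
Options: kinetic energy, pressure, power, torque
Checking the SI base units of each option:
  kinetic energy (E = ½mv²): kg·m²/s²  ✗
  pressure (P = F/A): kg/(m·s²)  ✓ matches
  power (P = W/t): kg·m²/s³  ✗
  torque (τ = Fr): kg·m²/s²  ✗

Only pressure has units kg/(m·s²).

Answer: pressure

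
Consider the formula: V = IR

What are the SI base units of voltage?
Units of each symbol in V = IR:
  I (current): A
  R (resistance, in ohms): kg·m²/(s³·A²)

Multiplying the contributions: [A] · [kg·m²/(s³·A²)]
Adding exponents of each base unit: kg: 1, m: 2, s: -3, A: -1
SI base units of voltage: kg·m²/(s³·A)

Answer: kg·m²/(s³·A)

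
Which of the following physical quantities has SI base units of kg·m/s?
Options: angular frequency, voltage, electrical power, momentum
Checking the SI base units of each option:
  angular frequency (ω = 2πf): 1/s  ✗
  voltage (V = IR): kg·m²/(s³·A)  ✗
  electrical power (P = IV): kg·m²/s³  ✗
  momentum (p = mv): kg·m/s  ✓ matches

Only momentum has units kg·m/s.

Answer: momentum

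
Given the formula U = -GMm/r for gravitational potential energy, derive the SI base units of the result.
Units of each symbol in U = -GMm/r:
  G (gravitational constant): m³/(kg·s²)
  M (mass): kg
  m (mass): kg
  r (distance): m  → in the denominator, contributes 1/m
  The minus sign does not affect the units.

Multiplying the contributions: [m³/(kg·s²)] · [kg] · [kg] · [1/m]
Adding exponents of each base unit: kg: 1, m: 2, s: -2
SI base units of gravitational potential energy: kg·m²/s²

Answer: kg·m²/s²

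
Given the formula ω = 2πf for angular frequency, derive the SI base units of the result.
Units of each symbol in ω = 2πf:
  f (frequency): 1/s
  The factor 2π is dimensionless.

Multiplying the contributions: [1/s]
Adding exponents of each base unit: s: -1
SI base units of angular frequency: 1/s

Answer: 1/s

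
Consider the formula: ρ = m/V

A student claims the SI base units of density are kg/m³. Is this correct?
Units of each symbol in ρ = m/V:
  m (mass): kg
  V (volume): m³  → in the denominator, contributes 1/m³

Multiplying the contributions: [kg] · [1/m³]
Adding exponents of each base unit: kg: 1, m: -3
SI base units of density: kg/m³

The claimed units kg/m³ match the derived units, so the claim is correct.

Answer: Yes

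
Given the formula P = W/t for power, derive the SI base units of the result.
Units of each symbol in P = W/t:
  W (work): kg·m²/s²
  t (time): s  → in the denominator, contributes 1/s

Multiplying the contributions: [kg·m²/s²] · [1/s]
Adding exponents of each base unit: kg: 1, m: 2, s: -3
SI base units of power: kg·m²/s³

Answer: kg·m²/s³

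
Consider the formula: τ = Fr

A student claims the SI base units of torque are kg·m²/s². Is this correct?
Units of each symbol in τ = Fr:
  F (force): kg·m/s²
  r (lever arm): m

Multiplying the contributions: [kg·m/s²] · [m]
Adding exponents of each base unit: kg: 1, m: 2, s: -2
SI base units of torque: kg·m²/s²

The claimed units kg·m²/s² match the derived units, so the claim is correct.

Answer: Yes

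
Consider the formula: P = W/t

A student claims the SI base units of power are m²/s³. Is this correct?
Units of each symbol in P = W/t:
  W (work): kg·m²/s²
  t (time): s  → in the denominator, contributes 1/s

Multiplying the contributions: [kg·m²/s²] · [1/s]
Adding exponents of each base unit: kg: 1, m: 2, s: -3
SI base units of power: kg·m²/s³

The claimed units m²/s³ (exponents m: 2, s: -3) do not match the derived units kg·m²/s³ (exponents kg: 1, m: 2, s: -3), so the claim is incorrect.

Answer: No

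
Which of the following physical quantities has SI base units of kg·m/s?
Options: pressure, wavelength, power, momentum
Checking the SI base units of each option:
  pressure (P = F/A): kg/(m·s²)  ✗
  wavelength (λ = v/f): m  ✗
  power (P = W/t): kg·m²/s³  ✗
  momentum (p = mv): kg·m/s  ✓ matches

Only momentum has units kg·m/s.

Answer: momentum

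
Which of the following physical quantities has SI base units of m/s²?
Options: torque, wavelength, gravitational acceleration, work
Checking the SI base units of each option:
  torque (τ = Fr): kg·m²/s²  ✗
  wavelength (λ = v/f): m  ✗
  gravitational acceleration (g = GM/r²): m/s²  ✓ matches
  work (W = Fd): kg·m²/s²  ✗

Only gravitational acceleration has units m/s².

Answer: gravitational acceleration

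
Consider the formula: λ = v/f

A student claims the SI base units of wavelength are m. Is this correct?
Units of each symbol in λ = v/f:
  v (wave speed): m/s
  f (frequency): 1/s  → in the denominator, contributes s

Multiplying the contributions: [m/s] · [s]
Adding exponents of each base unit: m: 1
SI base units of wavelength: m

The claimed units m match the derived units, so the claim is correct.

Answer: Yes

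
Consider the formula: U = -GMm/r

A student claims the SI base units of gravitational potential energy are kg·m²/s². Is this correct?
Units of each symbol in U = -GMm/r:
  G (gravitational constant): m³/(kg·s²)
  M (mass): kg
  m (mass): kg
  r (distance): m  → in the denominator, contributes 1/m
  The minus sign does not affect the units.

Multiplying the contributions: [m³/(kg·s²)] · [kg] · [kg] · [1/m]
Adding exponents of each base unit: kg: 1, m: 2, s: -2
SI base units of gravitational potential energy: kg·m²/s²

The claimed units kg·m²/s² match the derived units, so the claim is correct.

Answer: Yes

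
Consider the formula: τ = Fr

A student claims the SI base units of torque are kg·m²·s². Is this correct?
Units of each symbol in τ = Fr:
  F (force): kg·m/s²
  r (lever arm): m

Multiplying the contributions: [kg·m/s²] · [m]
Adding exponents of each base unit: kg: 1, m: 2, s: -2
SI base units of torque: kg·m²/s²

The claimed units kg·m²·s² (exponents kg: 1, m: 2, s: 2) do not match the derived units kg·m²/s² (exponents kg: 1, m: 2, s: -2), so the claim is incorrect.

Answer: No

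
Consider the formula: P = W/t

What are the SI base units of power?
Units of each symbol in P = W/t:
  W (work): kg·m²/s²
  t (time): s  → in the denominator, contributes 1/s

Multiplying the contributions: [kg·m²/s²] · [1/s]
Adding exponents of each base unit: kg: 1, m: 2, s: -3
SI base units of power: kg·m²/s³

Answer: kg·m²/s³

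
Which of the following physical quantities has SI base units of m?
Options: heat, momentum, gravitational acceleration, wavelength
Checking the SI base units of each option:
  heat (Q = mcΔT): kg·m²/s²  ✗
  momentum (p = mv): kg·m/s  ✗
  gravitational acceleration (g = GM/r²): m/s²  ✗
  wavelength (λ = v/f): m  ✓ matches

Only wavelength has units m.

Answer: wavelength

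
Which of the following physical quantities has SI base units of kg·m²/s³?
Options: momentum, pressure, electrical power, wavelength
Checking the SI base units of each option:
  momentum (p = mv): kg·m/s  ✗
  pressure (P = F/A): kg/(m·s²)  ✗
  electrical power (P = IV): kg·m²/s³  ✓ matches
  wavelength (λ = v/f): m  ✗

Only electrical power has units kg·m²/s³.

Answer: electrical power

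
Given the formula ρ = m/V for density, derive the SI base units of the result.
Units of each symbol in ρ = m/V:
  m (mass): kg
  V (volume): m³  → in the denominator, contributes 1/m³

Multiplying the contributions: [kg] · [1/m³]
Adding exponents of each base unit: kg: 1, m: -3
SI base units of density: kg/m³

Answer: kg/m³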